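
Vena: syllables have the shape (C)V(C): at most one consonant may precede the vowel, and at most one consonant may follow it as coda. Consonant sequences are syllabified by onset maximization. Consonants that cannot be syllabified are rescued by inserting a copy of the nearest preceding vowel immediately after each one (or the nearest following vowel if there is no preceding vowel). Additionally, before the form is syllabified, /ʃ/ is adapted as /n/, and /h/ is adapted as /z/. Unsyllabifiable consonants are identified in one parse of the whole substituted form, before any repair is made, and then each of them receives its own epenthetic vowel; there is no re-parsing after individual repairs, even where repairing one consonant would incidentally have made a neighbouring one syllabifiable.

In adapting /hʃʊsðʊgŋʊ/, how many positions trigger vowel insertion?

After substitution the input is /znʊsðʊgŋʊ/.
The unsyllabifiable consonants are /z/; each receives one epenthetic vowel.

1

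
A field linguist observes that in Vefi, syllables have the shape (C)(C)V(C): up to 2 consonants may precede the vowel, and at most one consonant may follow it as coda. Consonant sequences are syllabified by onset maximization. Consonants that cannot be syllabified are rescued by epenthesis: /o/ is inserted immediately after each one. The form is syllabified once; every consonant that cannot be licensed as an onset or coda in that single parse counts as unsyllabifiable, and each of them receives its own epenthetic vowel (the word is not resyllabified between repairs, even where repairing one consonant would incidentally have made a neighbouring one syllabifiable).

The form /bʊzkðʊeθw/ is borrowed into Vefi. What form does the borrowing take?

bʊzkðʊeθwo

Syllabifying with onset maximization leaves /w/ stranded (at most one coda consonant is licensed; onsets may contain at most 2 consonants).
Inserting the epenthetic vowel yields /w/ → /wo/.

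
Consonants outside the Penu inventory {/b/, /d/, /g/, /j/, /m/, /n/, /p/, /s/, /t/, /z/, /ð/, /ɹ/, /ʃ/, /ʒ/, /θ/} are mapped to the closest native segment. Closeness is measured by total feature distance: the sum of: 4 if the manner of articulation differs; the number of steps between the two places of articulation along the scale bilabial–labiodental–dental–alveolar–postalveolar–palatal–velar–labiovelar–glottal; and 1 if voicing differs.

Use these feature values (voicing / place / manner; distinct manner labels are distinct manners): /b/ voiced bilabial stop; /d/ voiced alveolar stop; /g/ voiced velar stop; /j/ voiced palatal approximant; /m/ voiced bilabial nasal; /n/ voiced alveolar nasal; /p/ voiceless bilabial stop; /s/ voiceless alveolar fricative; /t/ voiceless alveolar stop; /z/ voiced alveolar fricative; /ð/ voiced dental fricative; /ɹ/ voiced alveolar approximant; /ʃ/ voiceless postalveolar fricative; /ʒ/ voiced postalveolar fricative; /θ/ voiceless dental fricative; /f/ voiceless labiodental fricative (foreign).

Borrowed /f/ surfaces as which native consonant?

θ

/θ/ is closest: same manner (fricative), place distance 1 (labiodental→dental), same voicing; total 1. Next closest is /s/ at distance 2.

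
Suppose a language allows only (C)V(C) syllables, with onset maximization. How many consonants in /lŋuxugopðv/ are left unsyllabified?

The consonants /l/, /ð/, /v/ cannot be parsed into a legal (C)V(C) syllable (at most one coda consonant is licensed; onsets are limited to one consonant).

3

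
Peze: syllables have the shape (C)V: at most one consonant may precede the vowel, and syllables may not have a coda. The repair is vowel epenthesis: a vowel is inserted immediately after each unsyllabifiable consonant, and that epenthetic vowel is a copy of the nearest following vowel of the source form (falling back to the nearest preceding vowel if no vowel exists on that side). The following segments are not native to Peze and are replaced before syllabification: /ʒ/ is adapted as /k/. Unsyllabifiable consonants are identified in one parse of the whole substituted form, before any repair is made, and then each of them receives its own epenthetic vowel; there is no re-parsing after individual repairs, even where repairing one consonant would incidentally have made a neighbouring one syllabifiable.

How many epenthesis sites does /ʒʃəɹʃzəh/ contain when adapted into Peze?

4

After substitution the input is /kʃəɹʃzəh/.
The unsyllabifiable consonants are /k/, /ɹ/, /ʃ/, /h/; each receives one epenthetic vowel.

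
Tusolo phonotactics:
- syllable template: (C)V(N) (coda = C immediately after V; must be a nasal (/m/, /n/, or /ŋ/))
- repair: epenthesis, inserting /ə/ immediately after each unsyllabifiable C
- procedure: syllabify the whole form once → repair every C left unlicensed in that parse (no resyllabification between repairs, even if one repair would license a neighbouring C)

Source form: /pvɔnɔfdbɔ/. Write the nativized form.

Under (C)V(N), the unsyllabifiable consonants are /p/, /f/, /d/ (only a nasal (/m/, /n/, or /ŋ/) is licensed in coda position; onsets are limited to one consonant).
Epenthesis after each stranded consonant: /p/ → /pə/, /f/ → /fə/, /d/ → /də/.

pəvɔnɔfədəbɔ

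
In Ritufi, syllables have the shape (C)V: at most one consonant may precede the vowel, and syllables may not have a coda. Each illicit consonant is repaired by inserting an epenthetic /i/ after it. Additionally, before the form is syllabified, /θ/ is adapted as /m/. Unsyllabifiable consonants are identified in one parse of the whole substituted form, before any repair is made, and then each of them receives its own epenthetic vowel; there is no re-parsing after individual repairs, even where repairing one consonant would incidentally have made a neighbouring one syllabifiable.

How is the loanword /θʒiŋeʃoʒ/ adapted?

miʒiŋeʃoʒi

Substitution: /θ/ → /m/, giving /mʒiŋeʃoʒ/.
The consonants /m/, /ʒ/ cannot be parsed into a legal (C)V syllable (no codas are permitted; onsets are limited to one consonant).
Epenthesis after each stranded consonant: /m/ → /mi/, /ʒ/ → /ʒi/.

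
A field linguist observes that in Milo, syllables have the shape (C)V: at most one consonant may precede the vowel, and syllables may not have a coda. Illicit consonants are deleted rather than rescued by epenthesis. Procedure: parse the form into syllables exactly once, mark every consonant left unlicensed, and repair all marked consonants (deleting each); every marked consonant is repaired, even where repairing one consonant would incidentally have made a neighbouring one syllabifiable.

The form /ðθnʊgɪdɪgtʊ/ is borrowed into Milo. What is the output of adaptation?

Under (C)V, the unsyllabifiable consonants are /ð/, /θ/, /g/ (no codas are permitted; onsets are limited to one consonant).
Deleting the stranded consonants removes /ð/, /θ/, /g/.

nʊgɪdɪtʊ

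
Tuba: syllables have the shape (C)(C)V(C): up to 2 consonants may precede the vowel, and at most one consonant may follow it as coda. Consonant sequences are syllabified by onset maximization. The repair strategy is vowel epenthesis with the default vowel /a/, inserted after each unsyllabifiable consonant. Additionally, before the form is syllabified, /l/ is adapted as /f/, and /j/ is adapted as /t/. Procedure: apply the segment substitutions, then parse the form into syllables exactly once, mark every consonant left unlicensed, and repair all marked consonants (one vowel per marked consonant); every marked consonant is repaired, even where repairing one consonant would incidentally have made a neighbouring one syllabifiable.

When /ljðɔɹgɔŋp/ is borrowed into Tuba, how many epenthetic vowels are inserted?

2

After substitution the input is /ftðɔɹgɔŋp/.
The unsyllabifiable consonants are /f/, /p/; each receives one epenthetic vowel.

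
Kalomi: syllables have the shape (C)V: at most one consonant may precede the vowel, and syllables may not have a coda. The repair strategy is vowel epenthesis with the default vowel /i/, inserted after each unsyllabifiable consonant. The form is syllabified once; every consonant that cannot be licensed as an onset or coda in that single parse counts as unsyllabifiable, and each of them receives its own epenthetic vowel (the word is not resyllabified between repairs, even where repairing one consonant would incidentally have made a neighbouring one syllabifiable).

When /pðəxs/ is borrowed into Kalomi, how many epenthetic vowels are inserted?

3

The unsyllabifiable consonants are /p/, /x/, /s/; each receives one epenthetic vowel.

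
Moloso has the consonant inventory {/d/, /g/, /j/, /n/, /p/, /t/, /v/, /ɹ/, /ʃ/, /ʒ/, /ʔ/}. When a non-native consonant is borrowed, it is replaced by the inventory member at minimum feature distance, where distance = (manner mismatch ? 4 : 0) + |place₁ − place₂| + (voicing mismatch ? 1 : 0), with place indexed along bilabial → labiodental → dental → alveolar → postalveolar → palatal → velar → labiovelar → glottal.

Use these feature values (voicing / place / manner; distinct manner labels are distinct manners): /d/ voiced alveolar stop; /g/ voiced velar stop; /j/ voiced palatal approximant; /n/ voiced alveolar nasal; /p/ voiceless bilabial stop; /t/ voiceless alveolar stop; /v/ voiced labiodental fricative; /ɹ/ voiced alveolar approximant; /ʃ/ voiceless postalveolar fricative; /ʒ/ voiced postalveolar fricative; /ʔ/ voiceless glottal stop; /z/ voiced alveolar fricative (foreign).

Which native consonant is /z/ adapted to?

/ʒ/ is closest: same manner (fricative), place distance 1 (alveolar→postalveolar), same voicing; total 1. Next closest is /v/ at distance 2.

ʒ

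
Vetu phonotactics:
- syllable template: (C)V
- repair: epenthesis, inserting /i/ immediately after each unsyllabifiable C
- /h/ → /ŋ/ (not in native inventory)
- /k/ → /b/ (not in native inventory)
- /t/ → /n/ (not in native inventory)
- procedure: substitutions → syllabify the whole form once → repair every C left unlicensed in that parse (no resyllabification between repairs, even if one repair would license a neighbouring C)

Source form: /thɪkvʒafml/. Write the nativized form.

Substitution: /t/ → /n/, /h/ → /ŋ/, /k/ → /b/, giving /nŋɪbvʒafml/.
Syllabifying with onset maximization leaves /n/, /b/, /v/, /f/, /m/, /l/ stranded (no codas are permitted; onsets are limited to one consonant).
Each unlicensed consonant becomes the onset of a new syllable: /n/ → /ni/, /b/ → /bi/, /v/ → /vi/, /f/ → /fi/, /m/ → /mi/, /l/ → /li/.

niŋɪbiviʒafimili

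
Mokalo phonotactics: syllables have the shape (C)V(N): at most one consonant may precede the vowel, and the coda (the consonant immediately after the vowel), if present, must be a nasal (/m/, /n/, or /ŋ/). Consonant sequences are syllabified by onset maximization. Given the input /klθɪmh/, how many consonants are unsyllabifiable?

3

Syllabifying with onset maximization leaves /k/, /l/, /h/ stranded (only a nasal (/m/, /n/, or /ŋ/) is licensed in coda position; onsets are limited to one consonant).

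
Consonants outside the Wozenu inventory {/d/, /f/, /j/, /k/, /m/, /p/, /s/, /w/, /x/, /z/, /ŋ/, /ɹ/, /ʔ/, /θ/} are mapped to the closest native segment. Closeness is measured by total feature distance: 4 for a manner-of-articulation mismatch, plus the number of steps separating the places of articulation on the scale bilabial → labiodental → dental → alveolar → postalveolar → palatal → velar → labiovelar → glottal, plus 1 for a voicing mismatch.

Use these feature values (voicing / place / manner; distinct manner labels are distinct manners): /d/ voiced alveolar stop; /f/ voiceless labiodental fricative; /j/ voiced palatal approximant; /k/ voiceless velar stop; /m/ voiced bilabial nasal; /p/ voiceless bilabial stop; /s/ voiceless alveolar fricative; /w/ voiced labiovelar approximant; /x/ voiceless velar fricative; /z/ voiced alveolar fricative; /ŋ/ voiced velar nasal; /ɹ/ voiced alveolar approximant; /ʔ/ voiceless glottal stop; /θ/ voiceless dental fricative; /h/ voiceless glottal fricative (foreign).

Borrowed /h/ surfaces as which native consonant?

x

/x/ is closest: same manner (fricative), place distance 2 (glottal→velar), same voicing; total 2. Next closest is /ʔ/ at distance 4.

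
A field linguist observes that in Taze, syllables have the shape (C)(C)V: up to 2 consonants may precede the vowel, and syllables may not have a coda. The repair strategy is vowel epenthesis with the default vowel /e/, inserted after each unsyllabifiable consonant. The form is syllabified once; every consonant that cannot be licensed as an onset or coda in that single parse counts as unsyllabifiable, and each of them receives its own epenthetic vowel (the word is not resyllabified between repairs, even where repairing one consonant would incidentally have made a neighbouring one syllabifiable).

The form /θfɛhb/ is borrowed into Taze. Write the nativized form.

The consonants /h/, /b/ cannot be parsed into a legal (C)(C)V syllable (no codas are permitted; onsets may contain at most 2 consonants).
Each unlicensed consonant becomes the onset of a new syllable: /h/ → /he/, /b/ → /be/.

θfɛhebe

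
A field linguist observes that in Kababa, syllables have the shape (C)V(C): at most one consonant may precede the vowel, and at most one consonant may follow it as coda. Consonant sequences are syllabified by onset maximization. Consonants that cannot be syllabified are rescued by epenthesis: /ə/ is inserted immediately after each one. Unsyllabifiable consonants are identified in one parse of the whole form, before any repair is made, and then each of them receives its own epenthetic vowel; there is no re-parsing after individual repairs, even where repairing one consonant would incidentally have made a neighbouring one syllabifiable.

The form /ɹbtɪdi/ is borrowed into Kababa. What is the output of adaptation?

ɹəbətɪdi

The consonants /ɹ/, /b/ cannot be parsed into a legal (C)V(C) syllable (at most one coda consonant is licensed; onsets are limited to one consonant).
Epenthesis after each stranded consonant: /ɹ/ → /ɹə/, /b/ → /bə/.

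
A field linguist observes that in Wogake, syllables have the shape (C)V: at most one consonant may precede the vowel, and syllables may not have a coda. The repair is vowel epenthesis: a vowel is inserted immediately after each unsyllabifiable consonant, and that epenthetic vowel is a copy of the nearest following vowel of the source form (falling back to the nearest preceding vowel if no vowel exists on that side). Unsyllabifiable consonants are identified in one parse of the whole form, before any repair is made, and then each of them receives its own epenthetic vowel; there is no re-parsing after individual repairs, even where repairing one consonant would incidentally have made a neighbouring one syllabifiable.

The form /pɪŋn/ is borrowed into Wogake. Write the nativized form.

Syllabifying with onset maximization leaves /ŋ/, /n/ stranded (no codas are permitted; onsets are limited to one consonant).
Inserting the epenthetic vowel yields /ŋ/ → /ŋɪ/, /n/ → /nɪ/.

pɪŋɪnɪ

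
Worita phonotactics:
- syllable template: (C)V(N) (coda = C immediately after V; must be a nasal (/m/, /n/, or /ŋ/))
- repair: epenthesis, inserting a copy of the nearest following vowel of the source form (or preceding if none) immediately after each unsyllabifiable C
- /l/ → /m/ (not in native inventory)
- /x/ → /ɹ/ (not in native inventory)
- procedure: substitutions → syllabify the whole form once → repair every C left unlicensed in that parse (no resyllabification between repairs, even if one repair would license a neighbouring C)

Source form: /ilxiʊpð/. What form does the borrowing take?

Substitution: /l/ → /m/, /x/ → /ɹ/, giving /imɹiʊpð/.
Under (C)V(N), the unsyllabifiable consonants are /p/, /ð/ (only a nasal (/m/, /n/, or /ŋ/) is licensed in coda position; onsets are limited to one consonant).
Inserting the epenthetic vowel yields /p/ → /pʊ/, /ð/ → /ðʊ/.

imɹiʊpʊðʊ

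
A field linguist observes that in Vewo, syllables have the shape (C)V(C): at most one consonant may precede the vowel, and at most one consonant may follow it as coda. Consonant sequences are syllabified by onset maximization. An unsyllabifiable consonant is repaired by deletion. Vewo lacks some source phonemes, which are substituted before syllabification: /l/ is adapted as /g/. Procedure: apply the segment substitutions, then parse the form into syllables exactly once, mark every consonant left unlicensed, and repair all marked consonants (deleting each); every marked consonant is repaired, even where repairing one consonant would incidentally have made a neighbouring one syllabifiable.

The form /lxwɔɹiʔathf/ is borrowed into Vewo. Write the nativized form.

Substitution: /l/ → /g/, giving /gxwɔɹiʔathf/.
Under (C)V(C), the unsyllabifiable consonants are /g/, /x/, /h/, /f/ (at most one coda consonant is licensed; onsets are limited to one consonant).
Deleting the stranded consonants removes /g/, /x/, /h/, /f/.

wɔɹiʔat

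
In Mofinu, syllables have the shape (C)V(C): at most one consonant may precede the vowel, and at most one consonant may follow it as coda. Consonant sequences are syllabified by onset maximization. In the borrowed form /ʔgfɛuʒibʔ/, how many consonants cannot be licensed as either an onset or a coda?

3

The consonants /ʔ/, /g/, /ʔ/ cannot be parsed into a legal (C)V(C) syllable (at most one coda consonant is licensed; onsets are limited to one consonant).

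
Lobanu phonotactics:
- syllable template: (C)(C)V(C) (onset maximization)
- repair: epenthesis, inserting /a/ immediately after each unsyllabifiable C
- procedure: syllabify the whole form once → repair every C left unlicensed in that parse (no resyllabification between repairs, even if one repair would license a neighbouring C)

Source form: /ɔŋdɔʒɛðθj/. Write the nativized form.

ɔŋdɔʒɛðθaja

The consonants /θ/, /j/ cannot be parsed into a legal (C)(C)V(C) syllable (at most one coda consonant is licensed; onsets may contain at most 2 consonants).
Each unlicensed consonant becomes the onset of a new syllable: /θ/ → /θa/, /j/ → /ja/.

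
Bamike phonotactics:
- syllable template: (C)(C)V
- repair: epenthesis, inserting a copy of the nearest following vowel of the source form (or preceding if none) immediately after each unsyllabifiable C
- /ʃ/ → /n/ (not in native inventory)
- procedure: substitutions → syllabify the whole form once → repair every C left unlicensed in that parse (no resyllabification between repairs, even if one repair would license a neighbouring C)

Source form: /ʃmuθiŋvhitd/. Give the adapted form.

nmuθiŋivhitidi

Substitution: /ʃ/ → /n/, giving /nmuθiŋvhitd/.
The consonants /ŋ/, /t/, /d/ cannot be parsed into a legal (C)(C)V syllable (no codas are permitted; onsets may contain at most 2 consonants).
Inserting the epenthetic vowel yields /ŋ/ → /ŋi/, /t/ → /ti/, /d/ → /di/.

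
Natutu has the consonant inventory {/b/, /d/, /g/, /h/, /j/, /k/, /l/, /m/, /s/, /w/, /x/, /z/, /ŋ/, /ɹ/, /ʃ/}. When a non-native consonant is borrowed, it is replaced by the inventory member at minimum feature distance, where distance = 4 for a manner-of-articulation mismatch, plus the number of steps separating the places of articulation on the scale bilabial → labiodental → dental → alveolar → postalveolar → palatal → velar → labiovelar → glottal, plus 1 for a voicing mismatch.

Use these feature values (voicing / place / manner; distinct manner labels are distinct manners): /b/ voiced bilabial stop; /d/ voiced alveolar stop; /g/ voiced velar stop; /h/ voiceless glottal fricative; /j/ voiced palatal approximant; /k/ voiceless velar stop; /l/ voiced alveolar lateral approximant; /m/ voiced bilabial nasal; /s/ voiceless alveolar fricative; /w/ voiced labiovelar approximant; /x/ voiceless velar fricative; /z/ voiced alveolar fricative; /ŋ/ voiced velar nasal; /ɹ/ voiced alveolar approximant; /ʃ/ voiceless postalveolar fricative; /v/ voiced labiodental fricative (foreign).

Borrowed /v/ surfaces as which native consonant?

z

/z/ is closest: same manner (fricative), place distance 2 (labiodental→alveolar), same voicing; total 2. Next closest is /s/ at distance 3.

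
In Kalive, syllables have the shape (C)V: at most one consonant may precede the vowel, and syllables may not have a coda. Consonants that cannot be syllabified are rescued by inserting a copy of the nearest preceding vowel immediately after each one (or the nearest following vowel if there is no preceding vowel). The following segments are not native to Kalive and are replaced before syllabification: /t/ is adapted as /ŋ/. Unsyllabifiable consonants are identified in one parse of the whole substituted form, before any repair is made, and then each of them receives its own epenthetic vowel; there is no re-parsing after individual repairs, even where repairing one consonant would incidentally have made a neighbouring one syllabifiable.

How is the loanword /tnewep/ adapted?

ŋenewepe

Substitution: /t/ → /ŋ/, giving /ŋnewep/.
The consonants /ŋ/, /p/ cannot be parsed into a legal (C)V syllable (no codas are permitted; onsets are limited to one consonant).
Inserting the epenthetic vowel yields /ŋ/ → /ŋe/, /p/ → /pe/.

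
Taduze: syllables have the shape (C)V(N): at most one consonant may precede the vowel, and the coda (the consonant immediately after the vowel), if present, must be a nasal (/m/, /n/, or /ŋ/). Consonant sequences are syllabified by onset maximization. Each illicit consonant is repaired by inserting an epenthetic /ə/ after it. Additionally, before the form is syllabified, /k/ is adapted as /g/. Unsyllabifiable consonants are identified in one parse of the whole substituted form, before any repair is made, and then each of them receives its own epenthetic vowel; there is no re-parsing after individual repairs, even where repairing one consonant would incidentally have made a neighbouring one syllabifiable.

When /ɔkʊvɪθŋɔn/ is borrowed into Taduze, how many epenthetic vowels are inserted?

1

After substitution the input is /ɔgʊvɪθŋɔn/.
The unsyllabifiable consonants are /θ/; each receives one epenthetic vowel.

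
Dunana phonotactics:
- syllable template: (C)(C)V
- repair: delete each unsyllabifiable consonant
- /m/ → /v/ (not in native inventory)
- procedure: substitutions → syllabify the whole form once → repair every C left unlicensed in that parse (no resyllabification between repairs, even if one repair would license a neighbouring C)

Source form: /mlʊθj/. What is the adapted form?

vlʊ

Substitution: /m/ → /v/, giving /vlʊθj/.
Under (C)(C)V, the unsyllabifiable consonants are /θ/, /j/ (no codas are permitted; onsets may contain at most 2 consonants).
Each unlicensed consonant is deleted: /θ/, /j/.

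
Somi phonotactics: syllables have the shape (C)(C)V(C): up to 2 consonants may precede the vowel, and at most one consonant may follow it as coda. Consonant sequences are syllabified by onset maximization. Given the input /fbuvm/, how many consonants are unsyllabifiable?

1

The consonants /m/ cannot be parsed into a legal (C)(C)V(C) syllable (at most one coda consonant is licensed; onsets may contain at most 2 consonants).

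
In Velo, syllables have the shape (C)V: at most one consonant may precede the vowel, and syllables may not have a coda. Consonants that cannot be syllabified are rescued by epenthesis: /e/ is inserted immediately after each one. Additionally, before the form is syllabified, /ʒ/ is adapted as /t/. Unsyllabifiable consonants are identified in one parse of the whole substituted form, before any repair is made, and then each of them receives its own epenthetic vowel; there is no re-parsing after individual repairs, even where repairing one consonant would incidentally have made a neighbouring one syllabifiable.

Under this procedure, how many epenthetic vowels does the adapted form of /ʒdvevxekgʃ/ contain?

6

After substitution the input is /tdvevxekgʃ/.
The unsyllabifiable consonants are /t/, /d/, /v/, /k/, /g/, /ʃ/; each receives one epenthetic vowel.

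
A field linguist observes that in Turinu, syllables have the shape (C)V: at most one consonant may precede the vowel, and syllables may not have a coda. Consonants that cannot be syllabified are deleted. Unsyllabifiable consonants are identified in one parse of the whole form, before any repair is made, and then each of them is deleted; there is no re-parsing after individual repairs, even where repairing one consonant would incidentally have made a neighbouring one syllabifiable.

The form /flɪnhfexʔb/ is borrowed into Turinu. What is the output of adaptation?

Under (C)V, the unsyllabifiable consonants are /f/, /n/, /h/, /x/, /ʔ/, /b/ (no codas are permitted; onsets are limited to one consonant).
Each unlicensed consonant is deleted: /f/, /n/, /h/, /x/, /ʔ/, /b/.

lɪfe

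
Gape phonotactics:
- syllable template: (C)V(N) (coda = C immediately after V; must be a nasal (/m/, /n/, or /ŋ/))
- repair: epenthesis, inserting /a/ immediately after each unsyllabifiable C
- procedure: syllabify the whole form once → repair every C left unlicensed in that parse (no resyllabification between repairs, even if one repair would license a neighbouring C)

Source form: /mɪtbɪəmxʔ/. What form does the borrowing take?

Under (C)V(N), the unsyllabifiable consonants are /t/, /x/, /ʔ/ (only a nasal (/m/, /n/, or /ŋ/) is licensed in coda position; onsets are limited to one consonant).
Epenthesis after each stranded consonant: /t/ → /ta/, /x/ → /xa/, /ʔ/ → /ʔa/.

mɪtabɪəmxaʔa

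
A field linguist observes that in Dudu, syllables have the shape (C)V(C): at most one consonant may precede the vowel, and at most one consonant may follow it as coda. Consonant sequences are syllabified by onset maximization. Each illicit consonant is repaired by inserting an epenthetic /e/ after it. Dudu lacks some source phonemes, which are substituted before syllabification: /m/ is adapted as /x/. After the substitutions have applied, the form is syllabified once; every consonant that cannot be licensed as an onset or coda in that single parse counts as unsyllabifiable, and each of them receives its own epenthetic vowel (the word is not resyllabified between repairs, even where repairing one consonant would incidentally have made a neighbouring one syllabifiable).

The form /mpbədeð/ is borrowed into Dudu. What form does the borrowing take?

xepebədeð

Substitution: /m/ → /x/, giving /xpbədeð/.
Syllabifying with onset maximization leaves /x/, /p/ stranded (at most one coda consonant is licensed; onsets are limited to one consonant).
Inserting the epenthetic vowel yields /x/ → /xe/, /p/ → /pe/.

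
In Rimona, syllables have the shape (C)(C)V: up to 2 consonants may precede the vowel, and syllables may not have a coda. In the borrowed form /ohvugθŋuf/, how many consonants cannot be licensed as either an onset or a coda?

2

Under (C)(C)V, the unsyllabifiable consonants are /g/, /f/ (no codas are permitted; onsets may contain at most 2 consonants).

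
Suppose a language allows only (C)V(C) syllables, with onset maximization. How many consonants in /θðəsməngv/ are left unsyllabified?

3

Syllabifying with onset maximization leaves /θ/, /g/, /v/ stranded (at most one coda consonant is licensed; onsets are limited to one consonant).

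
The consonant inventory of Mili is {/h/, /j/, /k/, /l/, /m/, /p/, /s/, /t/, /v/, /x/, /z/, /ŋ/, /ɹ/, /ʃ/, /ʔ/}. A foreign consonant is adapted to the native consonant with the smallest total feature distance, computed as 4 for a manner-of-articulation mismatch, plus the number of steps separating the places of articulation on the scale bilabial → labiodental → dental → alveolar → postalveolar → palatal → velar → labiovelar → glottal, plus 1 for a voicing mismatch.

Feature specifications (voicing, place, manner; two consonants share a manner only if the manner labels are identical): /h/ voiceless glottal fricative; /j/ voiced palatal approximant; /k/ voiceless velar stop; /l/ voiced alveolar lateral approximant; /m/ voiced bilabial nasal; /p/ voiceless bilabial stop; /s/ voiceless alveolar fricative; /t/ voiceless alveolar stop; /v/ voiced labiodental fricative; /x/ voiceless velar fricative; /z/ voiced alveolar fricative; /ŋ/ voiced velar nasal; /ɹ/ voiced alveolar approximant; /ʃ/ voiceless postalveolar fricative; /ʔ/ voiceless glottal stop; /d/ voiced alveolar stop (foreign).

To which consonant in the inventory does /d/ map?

t

/t/ is closest: same manner (stop), place distance 0 (alveolar→alveolar), voicing differs (+1); total 1. Next closest is /k/ at distance 4.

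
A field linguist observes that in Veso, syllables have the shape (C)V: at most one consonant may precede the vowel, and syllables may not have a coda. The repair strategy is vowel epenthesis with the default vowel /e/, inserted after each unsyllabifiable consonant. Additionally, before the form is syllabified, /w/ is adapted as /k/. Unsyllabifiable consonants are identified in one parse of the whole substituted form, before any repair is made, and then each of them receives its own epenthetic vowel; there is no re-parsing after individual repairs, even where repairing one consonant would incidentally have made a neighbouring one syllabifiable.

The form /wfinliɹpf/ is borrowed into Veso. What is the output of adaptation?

kefineliɹepefe

Substitution: /w/ → /k/, giving /kfinliɹpf/.
Syllabifying with onset maximization leaves /k/, /n/, /ɹ/, /p/, /f/ stranded (no codas are permitted; onsets are limited to one consonant).
Each unlicensed consonant becomes the onset of a new syllable: /k/ → /ke/, /n/ → /ne/, /ɹ/ → /ɹe/, /p/ → /pe/, /f/ → /fe/.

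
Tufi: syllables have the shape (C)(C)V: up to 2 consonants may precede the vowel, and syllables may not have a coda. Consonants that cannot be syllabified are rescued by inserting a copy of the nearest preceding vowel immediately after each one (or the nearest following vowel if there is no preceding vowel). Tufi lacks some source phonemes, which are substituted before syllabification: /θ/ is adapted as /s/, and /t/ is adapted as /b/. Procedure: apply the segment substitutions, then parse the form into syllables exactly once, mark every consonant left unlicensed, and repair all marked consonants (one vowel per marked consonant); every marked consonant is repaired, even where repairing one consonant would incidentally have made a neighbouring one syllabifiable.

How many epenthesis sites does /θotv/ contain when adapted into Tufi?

2

After substitution the input is /sobv/.
The unsyllabifiable consonants are /b/, /v/; each receives one epenthetic vowel.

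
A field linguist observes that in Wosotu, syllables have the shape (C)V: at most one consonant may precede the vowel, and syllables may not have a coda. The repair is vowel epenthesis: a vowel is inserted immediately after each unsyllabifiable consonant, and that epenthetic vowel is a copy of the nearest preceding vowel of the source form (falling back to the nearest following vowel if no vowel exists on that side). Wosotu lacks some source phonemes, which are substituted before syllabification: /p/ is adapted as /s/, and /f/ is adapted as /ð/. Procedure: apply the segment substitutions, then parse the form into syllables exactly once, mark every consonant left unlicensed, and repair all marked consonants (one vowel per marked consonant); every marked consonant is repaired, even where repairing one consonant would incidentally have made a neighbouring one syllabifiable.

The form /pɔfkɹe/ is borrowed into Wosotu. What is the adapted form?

sɔðɔkɔɹe

Substitution: /p/ → /s/, /f/ → /ð/, giving /sɔðkɹe/.
Syllabifying with onset maximization leaves /ð/, /k/ stranded (no codas are permitted; onsets are limited to one consonant).
Each unlicensed consonant becomes the onset of a new syllable: /ð/ → /ðɔ/, /k/ → /kɔ/.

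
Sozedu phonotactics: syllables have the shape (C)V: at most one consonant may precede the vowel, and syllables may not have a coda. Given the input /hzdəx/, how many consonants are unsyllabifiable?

3

Syllabifying with onset maximization leaves /h/, /z/, /x/ stranded (no codas are permitted; onsets are limited to one consonant).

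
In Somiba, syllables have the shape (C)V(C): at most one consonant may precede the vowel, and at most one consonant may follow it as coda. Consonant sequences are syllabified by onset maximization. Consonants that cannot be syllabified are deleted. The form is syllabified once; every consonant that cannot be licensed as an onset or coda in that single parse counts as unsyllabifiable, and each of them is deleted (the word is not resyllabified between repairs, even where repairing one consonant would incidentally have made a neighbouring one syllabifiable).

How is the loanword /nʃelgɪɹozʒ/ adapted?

ʃelgɪɹoz

Syllabifying with onset maximization leaves /n/, /ʒ/ stranded (at most one coda consonant is licensed; onsets are limited to one consonant).
Deletion applies to /n/, /ʒ/.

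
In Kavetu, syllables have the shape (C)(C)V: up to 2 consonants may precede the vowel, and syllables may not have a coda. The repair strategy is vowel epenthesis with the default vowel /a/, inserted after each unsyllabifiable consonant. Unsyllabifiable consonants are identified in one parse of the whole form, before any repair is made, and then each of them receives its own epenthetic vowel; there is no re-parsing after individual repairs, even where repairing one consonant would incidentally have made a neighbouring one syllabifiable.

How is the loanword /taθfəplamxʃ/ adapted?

Syllabifying with onset maximization leaves /m/, /x/, /ʃ/ stranded (no codas are permitted; onsets may contain at most 2 consonants).
Inserting the epenthetic vowel yields /m/ → /ma/, /x/ → /xa/, /ʃ/ → /ʃa/.

taθfəplamaxaʃa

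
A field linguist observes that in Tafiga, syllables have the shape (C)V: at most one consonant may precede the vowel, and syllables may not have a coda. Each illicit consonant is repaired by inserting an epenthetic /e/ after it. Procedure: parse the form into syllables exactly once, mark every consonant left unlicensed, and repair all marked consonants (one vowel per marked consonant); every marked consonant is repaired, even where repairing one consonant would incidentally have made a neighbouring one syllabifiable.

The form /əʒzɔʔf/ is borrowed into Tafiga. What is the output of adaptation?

əʒezɔʔefe

Syllabifying with onset maximization leaves /ʒ/, /ʔ/, /f/ stranded (no codas are permitted; onsets are limited to one consonant).
Each unlicensed consonant becomes the onset of a new syllable: /ʒ/ → /ʒe/, /ʔ/ → /ʔe/, /f/ → /fe/.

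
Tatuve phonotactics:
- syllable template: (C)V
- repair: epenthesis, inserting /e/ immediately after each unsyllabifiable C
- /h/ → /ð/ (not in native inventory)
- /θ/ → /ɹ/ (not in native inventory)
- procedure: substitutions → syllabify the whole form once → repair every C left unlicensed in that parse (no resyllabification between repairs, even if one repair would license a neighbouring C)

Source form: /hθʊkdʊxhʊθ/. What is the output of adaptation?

Substitution: /h/ → /ð/, /θ/ → /ɹ/, giving /ðɹʊkdʊxðʊɹ/.
The consonants /ð/, /k/, /x/, /ɹ/ cannot be parsed into a legal (C)V syllable (no codas are permitted; onsets are limited to one consonant).
Each unlicensed consonant becomes the onset of a new syllable: /ð/ → /ðe/, /k/ → /ke/, /x/ → /xe/, /ɹ/ → /ɹe/.

ðeɹʊkedʊxeðʊɹe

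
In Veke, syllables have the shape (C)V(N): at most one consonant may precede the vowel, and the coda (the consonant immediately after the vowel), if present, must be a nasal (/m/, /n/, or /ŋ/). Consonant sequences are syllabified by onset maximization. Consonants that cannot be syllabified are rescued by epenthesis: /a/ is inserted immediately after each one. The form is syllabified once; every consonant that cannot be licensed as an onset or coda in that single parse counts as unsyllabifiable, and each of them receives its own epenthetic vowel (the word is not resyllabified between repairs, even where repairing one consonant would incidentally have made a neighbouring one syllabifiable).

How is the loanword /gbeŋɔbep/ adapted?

gabeŋɔbepa

Syllabifying with onset maximization leaves /g/, /p/ stranded (only a nasal (/m/, /n/, or /ŋ/) is licensed in coda position; onsets are limited to one consonant).
Epenthesis after each stranded consonant: /g/ → /ga/, /p/ → /pa/.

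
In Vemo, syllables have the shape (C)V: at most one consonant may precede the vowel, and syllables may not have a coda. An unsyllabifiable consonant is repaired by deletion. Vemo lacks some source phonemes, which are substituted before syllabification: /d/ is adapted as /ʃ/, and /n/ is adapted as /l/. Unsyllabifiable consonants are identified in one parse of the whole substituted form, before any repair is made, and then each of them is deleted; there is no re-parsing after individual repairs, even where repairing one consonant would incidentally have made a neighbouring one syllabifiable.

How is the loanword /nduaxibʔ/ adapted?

Substitution: /n/ → /l/, /d/ → /ʃ/, giving /lʃuaxibʔ/.
Under (C)V, the unsyllabifiable consonants are /l/, /b/, /ʔ/ (no codas are permitted; onsets are limited to one consonant).
Deletion applies to /l/, /b/, /ʔ/.

ʃuaxi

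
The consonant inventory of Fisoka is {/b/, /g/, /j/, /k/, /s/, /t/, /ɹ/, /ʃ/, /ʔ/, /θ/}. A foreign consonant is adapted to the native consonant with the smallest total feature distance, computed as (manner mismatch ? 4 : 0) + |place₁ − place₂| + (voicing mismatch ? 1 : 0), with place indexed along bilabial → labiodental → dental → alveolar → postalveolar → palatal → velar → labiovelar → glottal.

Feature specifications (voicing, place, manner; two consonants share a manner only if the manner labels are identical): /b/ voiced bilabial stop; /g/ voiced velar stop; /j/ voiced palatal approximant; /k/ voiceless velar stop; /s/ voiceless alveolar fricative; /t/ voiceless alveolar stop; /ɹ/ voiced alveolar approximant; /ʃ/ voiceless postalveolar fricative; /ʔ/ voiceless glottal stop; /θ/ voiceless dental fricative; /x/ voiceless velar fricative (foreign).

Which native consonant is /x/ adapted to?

/ʃ/ is closest: same manner (fricative), place distance 2 (velar→postalveolar), same voicing; total 2. Next closest is /s/ at distance 3.

ʃ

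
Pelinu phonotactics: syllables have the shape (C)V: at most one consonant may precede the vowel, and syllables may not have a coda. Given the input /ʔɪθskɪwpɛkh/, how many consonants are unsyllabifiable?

5

Under (C)V, the unsyllabifiable consonants are /θ/, /s/, /w/, /k/, /h/ (no codas are permitted; onsets are limited to one consonant).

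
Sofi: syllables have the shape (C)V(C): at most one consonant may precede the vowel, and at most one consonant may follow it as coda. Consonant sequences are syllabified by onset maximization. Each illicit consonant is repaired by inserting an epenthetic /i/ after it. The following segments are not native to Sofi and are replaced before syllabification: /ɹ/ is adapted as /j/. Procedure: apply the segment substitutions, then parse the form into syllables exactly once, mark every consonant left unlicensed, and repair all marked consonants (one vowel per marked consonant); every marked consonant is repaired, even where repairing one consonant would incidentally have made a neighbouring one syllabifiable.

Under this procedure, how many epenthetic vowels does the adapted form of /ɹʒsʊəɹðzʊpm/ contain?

After substitution the input is /jʒsʊəjðzʊpm/.
The unsyllabifiable consonants are /j/, /ʒ/, /ð/, /m/; each receives one epenthetic vowel.

4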